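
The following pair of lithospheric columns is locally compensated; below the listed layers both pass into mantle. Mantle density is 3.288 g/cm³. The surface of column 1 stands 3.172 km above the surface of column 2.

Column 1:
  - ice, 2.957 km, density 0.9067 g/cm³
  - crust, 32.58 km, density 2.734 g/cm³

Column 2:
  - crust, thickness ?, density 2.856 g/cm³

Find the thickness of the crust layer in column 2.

33.9 km

Take the compensation level at the base of the deeper column (depth z_c below the surface of column 1) and equate Σ ρ_i t_i down to z_c; mantle fills any gap and the z_c terms cancel.
Column 1: 2.957×0.9067 + 32.58×2.734 + (z_c − 35.537)×3.288
Column 2: 3.172×0 + x×2.856 + (z_c − 3.172 − 0 − x)×3.288
The z_c×3.288 term appears on both sides and cancels. Collect the known terms of each column as K = Σ(ρt)_known − 3.288 × (depth of known layers): K_1 = 91.7548319 − 3.288×35.537 = −25.0908241; K_2 = 0 − 3.288×(3.172 + 0) = −10.429536.
Balance: K_1 = K_2 − x×(3.288 − 2.856), so x = (K_2 − K_1)/(3.288 − 2.856) = 14.6613/0.432 = 33.9 km.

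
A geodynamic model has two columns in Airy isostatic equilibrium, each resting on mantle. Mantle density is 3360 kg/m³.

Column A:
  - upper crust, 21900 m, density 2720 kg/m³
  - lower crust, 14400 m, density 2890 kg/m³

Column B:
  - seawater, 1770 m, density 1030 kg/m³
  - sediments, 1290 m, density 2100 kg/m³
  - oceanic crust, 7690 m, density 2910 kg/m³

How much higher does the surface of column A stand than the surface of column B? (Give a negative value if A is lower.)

For any compensation level in the mantle, the mantle terms cancel and isostasy reduces to e = (Σt_A − Σt_B) − (Σ(ρt)_A − Σ(ρt)_B) / ρ_m.
Σt_A = 36300 m; Σt_B = 10750 m; Σ(ρt)_A = 101184000; Σ(ρt)_B = 26910000 (in m·kg/m³).
e = (36300 − 10750) − (101184000 − 26910000) / 3360 = 3440 m.

3440 m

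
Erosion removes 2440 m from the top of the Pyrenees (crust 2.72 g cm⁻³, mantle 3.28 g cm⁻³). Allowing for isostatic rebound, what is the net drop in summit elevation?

Rebound u = e ρ_c/ρ_m = 2440 m × 2.72/3.28 = 2023 m.
Net surface drop = e − u = 2440 m − 2023 m = e (ρ_m − ρ_c)/ρ_m = 417 m.

417 m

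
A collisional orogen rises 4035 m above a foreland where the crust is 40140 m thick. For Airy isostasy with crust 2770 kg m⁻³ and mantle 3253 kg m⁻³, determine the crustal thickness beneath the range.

Root depth r = h ρ_c / (ρ_m − ρ_c) = 4035 m × 2770 / 483 = 23140 m.
Total thickness = T + h + r = 40140 m + 4035 m + 23140 m = 67300 m.

67300 m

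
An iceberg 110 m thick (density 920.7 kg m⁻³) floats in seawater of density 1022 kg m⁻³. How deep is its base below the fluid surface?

99.1 m

Draft d = t ρ_obj/ρ_fluid = 110 m × 920.7/1022 = 99.1 m.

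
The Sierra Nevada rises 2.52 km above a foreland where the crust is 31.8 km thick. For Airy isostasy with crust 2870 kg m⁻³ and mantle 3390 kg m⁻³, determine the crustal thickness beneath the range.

48.2 km

Root depth r = h ρ_c / (ρ_m − ρ_c) = 2.52 km × 2870 / 520 = 13.91 km.
Total thickness = T + h + r = 31.8 km + 2.52 km + 13.91 km = 48.2 km.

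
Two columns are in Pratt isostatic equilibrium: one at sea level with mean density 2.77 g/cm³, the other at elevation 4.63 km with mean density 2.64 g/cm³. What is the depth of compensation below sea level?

ρ_ref D = ρ (D + h) → D (ρ_ref − ρ) = ρ h.
D = ρ h/(ρ_ref − ρ) = 2.64 × 4.63 km/(2.77 − 2.64) = 94 km.

94 km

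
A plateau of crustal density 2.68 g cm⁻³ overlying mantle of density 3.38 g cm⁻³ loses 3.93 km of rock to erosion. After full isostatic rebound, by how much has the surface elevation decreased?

0.814 km

Rebound u = e ρ_c/ρ_m = 3.93 km × 2.68/3.38 = 3.116 km.
Net surface drop = e − u = 3.93 km − 3.116 km = e (ρ_m − ρ_c)/ρ_m = 0.814 km.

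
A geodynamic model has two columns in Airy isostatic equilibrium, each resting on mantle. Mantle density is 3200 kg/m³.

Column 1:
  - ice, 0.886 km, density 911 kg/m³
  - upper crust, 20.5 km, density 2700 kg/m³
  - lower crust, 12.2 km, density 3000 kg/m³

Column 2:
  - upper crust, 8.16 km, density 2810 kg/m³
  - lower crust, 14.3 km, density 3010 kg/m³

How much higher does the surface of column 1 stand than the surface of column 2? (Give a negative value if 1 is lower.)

2.76 km

For any compensation level in the mantle, the mantle terms cancel and isostasy reduces to e = (Σt_1 − Σt_2) − (Σ(ρt)_1 − Σ(ρt)_2) / ρ_m.
Σt_1 = 33.586 km; Σt_2 = 22.46 km; Σ(ρt)_1 = 92757.146; Σ(ρt)_2 = 65972.6 (in km·kg/m³).
e = (33.586 − 22.46) − (92757.146 − 65972.6) / 3200 = 2.76 km.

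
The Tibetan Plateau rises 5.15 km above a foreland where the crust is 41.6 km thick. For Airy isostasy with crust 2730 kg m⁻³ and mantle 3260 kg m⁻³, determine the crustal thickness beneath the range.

Root depth r = h ρ_c / (ρ_m − ρ_c) = 5.15 km × 2730 / 530 = 26.53 km.
Total thickness = T + h + r = 41.6 km + 5.15 km + 26.53 km = 73.3 km.

73.3 km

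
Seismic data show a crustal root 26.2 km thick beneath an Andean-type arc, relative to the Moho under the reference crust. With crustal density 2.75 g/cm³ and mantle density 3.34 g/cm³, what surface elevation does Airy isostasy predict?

For local isostatic compensation: ρ_c h = (ρ_m − ρ_c) r.
h = r (ρ_m − ρ_c) / ρ_c = 26.2 km × (3.34 − 2.75) / 2.75 = 5.62 km.

5.62 km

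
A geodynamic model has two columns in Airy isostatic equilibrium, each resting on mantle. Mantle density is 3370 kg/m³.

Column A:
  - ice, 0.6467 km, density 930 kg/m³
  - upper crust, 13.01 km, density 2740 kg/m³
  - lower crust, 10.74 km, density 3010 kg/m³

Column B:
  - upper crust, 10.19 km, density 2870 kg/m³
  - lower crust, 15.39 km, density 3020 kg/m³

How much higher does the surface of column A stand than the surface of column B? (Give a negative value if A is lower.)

For any compensation level in the mantle, the mantle terms cancel and isostasy reduces to e = (Σt_A − Σt_B) − (Σ(ρt)_A − Σ(ρt)_B) / ρ_m.
Σt_A = 24.3967 km; Σt_B = 25.58 km; Σ(ρt)_A = 68576.231; Σ(ρt)_B = 75723.1 (in km·kg/m³).
e = (24.3967 − 25.58) − (68576.231 − 75723.1) / 3370 = 0.937 km.

0.937 km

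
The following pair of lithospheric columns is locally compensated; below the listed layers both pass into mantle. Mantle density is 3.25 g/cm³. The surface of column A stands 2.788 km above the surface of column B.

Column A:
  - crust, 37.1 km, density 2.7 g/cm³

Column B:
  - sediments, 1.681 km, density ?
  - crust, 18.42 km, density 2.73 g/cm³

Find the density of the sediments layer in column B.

2.2 g/cm³

Take the compensation level at the base of the deeper column (depth z_c below the surface of column A) and equate Σ ρ_i t_i down to z_c; mantle fills any gap and the z_c terms cancel.
Column A: 37.1×2.7 + (z_c − 37.1)×3.25
Column B: 2.788×0 + 1.681×ρ + 18.42×2.73 + (z_c − 2.788 − 20.101)×3.25
The z_c×3.25 term appears on both sides and cancels. Collect the known terms of each column as K = Σ(ρt)_known − 3.25 × (depth of known layers): K_A = 100.17 − 3.25×37.1 = −20.405; K_B = 50.2866 − 3.25×(2.788 + 20.101) = −24.10265.
Balance: K_A = K_B + 1.681×ρ, so ρ = (K_A − K_B)/1.681 = 3.69765/1.681 = 2.2 g/cm³.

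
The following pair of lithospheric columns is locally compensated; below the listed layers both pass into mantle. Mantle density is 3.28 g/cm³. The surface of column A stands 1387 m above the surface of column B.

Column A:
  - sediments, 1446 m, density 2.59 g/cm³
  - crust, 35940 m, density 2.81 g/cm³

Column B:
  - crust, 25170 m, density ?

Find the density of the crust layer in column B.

Take the compensation level at the base of the deeper column (depth z_c below the surface of column A) and equate Σ ρ_i t_i down to z_c; mantle fills any gap and the z_c terms cancel.
Column A: 1446×2.59 + 35940×2.81 + (z_c − 37386)×3.28
Column B: 1387×0 + 25170×ρ + (z_c − 1387 − 25170)×3.28
The z_c×3.28 term appears on both sides and cancels. Collect the known terms of each column as K = Σ(ρt)_known − 3.28 × (depth of known layers): K_A = 104736.54 − 3.28×37386 = −17889.54; K_B = 0 − 3.28×(1387 + 25170) = −87106.96.
Balance: K_A = K_B + 25170×ρ, so ρ = (K_A − K_B)/25170 = 69217.4/25170 = 2.75 g/cm³.

2.75 g/cm³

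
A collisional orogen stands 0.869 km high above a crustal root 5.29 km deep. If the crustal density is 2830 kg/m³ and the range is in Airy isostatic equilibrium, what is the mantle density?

3290 kg/m³

Airy balance: ρ_c h = (ρ_m − ρ_c) r → ρ_m = ρ_c (1 + h/r).
ρ_m = 2830 × (1 + 0.869 km/5.29 km) = 3290 kg/m³.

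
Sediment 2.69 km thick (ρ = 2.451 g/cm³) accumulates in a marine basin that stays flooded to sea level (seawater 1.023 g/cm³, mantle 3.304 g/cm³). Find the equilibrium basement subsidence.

1.68 km

Submarine loading: the sediment displaces seawater, and the subsidence is in turn flooded, so s (ρ_m − ρ_w) = t (ρ_sed − ρ_w).
s = 2.69 km × (2.451 − 1.023) / (3.304 − 1.023) = 1.68 km.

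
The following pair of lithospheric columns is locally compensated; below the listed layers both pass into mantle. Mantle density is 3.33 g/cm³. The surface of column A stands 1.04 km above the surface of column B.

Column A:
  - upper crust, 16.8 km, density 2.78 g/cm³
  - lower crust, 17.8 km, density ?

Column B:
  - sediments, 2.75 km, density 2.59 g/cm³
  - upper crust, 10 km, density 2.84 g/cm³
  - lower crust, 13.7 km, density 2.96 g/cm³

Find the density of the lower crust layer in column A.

2.98 g/cm³

Take the compensation level at the base of the deeper column (depth z_c below the surface of column A) and equate Σ ρ_i t_i down to z_c; mantle fills any gap and the z_c terms cancel.
Column A: 16.8×2.78 + 17.8×ρ + (z_c − 34.6)×3.33
Column B: 1.04×0 + 2.75×2.59 + 10×2.84 + 13.7×2.96 + (z_c − 1.04 − 26.45)×3.33
The z_c×3.33 term appears on both sides and cancels. Collect the known terms of each column as K = Σ(ρt)_known − 3.33 × (depth of known layers): K_A = 46.704 − 3.33×34.6 = −68.514; K_B = 76.0745 − 3.33×(1.04 + 26.45) = −15.4672.
Balance: K_A + 17.8×ρ = K_B, so ρ = (K_B − K_A)/17.8 = 53.0468/17.8 = 2.98 g/cm³.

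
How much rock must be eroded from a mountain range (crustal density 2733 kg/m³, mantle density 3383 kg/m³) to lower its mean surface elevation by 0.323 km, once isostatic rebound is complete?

1.68 km

Net drop Δ = e − u = e − e ρ_c/ρ_m = e (ρ_m − ρ_c)/ρ_m.
e = Δ ρ_m/(ρ_m − ρ_c) = 0.323 km × 3383/650 = 1.68 km.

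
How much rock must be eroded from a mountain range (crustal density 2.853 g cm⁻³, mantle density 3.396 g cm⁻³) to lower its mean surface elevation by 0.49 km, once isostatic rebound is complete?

3.06 km

Net drop Δ = e − u = e − e ρ_c/ρ_m = e (ρ_m − ρ_c)/ρ_m.
e = Δ ρ_m/(ρ_m − ρ_c) = 0.49 km × 3.396/0.543 = 3.06 km.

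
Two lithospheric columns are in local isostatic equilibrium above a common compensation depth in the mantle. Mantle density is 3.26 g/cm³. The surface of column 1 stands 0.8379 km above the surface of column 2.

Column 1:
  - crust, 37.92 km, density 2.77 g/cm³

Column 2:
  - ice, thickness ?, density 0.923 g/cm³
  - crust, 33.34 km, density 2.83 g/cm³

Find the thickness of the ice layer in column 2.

0.647 km

Take the compensation level at the base of the deeper column (depth z_c below the surface of column 1) and equate Σ ρ_i t_i down to z_c; mantle fills any gap and the z_c terms cancel.
Column 1: 37.92×2.77 + (z_c − 37.92)×3.26
Column 2: 0.8379×0 + x×0.923 + 33.34×2.83 + (z_c − 0.8379 − 33.34 − x)×3.26
The z_c×3.26 term appears on both sides and cancels. Collect the known terms of each column as K = Σ(ρt)_known − 3.26 × (depth of known layers): K_1 = 105.0384 − 3.26×37.92 = −18.5808; K_2 = 94.3522 − 3.26×(0.8379 + 33.34) = −17.067754.
Balance: K_1 = K_2 − x×(3.26 − 0.923), so x = (K_2 − K_1)/(3.26 − 0.923) = 1.51305/2.337 = 0.647 km.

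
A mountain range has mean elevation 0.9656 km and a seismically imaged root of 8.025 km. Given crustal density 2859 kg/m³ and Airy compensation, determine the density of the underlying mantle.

3200 kg/m³

Airy balance: ρ_c h = (ρ_m − ρ_c) r → ρ_m = ρ_c (1 + h/r).
ρ_m = 2859 × (1 + 0.9656 km/8.025 km) = 3200 kg/m³.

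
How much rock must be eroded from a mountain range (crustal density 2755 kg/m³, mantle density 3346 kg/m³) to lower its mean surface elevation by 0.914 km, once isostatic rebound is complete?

Net drop Δ = e − u = e − e ρ_c/ρ_m = e (ρ_m − ρ_c)/ρ_m.
e = Δ ρ_m/(ρ_m − ρ_c) = 0.914 km × 3346/591 = 5.17 km.

5.17 km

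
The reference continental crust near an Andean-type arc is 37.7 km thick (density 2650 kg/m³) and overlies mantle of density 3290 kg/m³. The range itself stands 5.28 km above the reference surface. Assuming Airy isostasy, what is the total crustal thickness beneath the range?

Root depth r = h ρ_c / (ρ_m − ρ_c) = 5.28 km × 2650 / 640 = 21.86 km.
Total thickness = T + h + r = 37.7 km + 5.28 km + 21.86 km = 64.8 km.

64.8 km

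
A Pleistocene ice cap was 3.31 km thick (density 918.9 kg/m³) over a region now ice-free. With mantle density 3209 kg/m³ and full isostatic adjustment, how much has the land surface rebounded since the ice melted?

Removing the load lets mantle flow back in; uplift u satisfies ρ_ice t = ρ_m u.
u = t ρ_ice/ρ_m = 3.31 km × 918.9/3209 = 0.948 km.

0.948 km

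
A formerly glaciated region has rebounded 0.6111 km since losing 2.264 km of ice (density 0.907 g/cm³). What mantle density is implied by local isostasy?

ρ_m = ρ_ice t / u = 0.907 × 2.264 km/0.6111 km = 3.36 g/cm³.

3.36 g/cm³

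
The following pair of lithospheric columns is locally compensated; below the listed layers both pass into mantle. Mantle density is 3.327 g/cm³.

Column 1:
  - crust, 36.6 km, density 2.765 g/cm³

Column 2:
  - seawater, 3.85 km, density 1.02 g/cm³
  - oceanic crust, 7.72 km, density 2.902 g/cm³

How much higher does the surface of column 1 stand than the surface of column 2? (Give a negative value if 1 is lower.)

2.53 km

For any compensation level in the mantle, the mantle terms cancel and isostasy reduces to e = (Σt_1 − Σt_2) − (Σ(ρt)_1 − Σ(ρt)_2) / ρ_m.
Σt_1 = 36.6 km; Σt_2 = 11.57 km; Σ(ρt)_1 = 101.199; Σ(ρt)_2 = 26.33044 (in km·g/cm³).
e = (36.6 − 11.57) − (101.199 − 26.33044) / 3.327 = 2.53 km.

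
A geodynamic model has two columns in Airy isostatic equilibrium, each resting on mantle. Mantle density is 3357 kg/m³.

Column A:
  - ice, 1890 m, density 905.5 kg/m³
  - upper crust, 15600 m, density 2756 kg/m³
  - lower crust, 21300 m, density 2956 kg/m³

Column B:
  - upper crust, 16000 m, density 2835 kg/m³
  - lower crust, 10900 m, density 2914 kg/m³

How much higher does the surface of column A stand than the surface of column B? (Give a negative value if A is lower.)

2790 m

For any compensation level in the mantle, the mantle terms cancel and isostasy reduces to e = (Σt_A − Σt_B) − (Σ(ρt)_A − Σ(ρt)_B) / ρ_m.
Σt_A = 38790 m; Σt_B = 26900 m; Σ(ρt)_A = 107667795; Σ(ρt)_B = 77122600 (in m·kg/m³).
e = (38790 − 26900) − (107667795 − 77122600) / 3357 = 2790 m.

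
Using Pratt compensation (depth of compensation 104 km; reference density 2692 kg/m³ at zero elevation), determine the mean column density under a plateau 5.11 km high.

2570 kg/m³

Pratt balance: ρ_ref D = ρ (D + h).
ρ = ρ_ref D/(D + h) = 2692 × 104 km/(104 km + 5.11 km) = 2570 kg/m³.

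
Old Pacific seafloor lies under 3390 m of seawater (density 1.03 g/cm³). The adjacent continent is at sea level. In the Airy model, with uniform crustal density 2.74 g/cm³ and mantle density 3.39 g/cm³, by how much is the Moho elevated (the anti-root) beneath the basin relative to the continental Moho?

8920 m

Equating mass per unit area of the two columns: replacing crust with seawater at the top is compensated by replacing crust with mantle at the base: d (ρ_c − ρ_w) = a (ρ_m − ρ_c).
a = d (ρ_c − ρ_w)/(ρ_m − ρ_c) = 3390 m × 1.71/0.65 = 8920 m.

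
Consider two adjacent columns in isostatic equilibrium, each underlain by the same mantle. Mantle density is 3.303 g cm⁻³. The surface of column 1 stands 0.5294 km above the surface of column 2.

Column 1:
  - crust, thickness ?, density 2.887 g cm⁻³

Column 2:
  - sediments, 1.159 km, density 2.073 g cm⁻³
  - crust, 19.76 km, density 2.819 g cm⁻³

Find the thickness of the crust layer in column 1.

Take the compensation level at the base of the deeper column (depth z_c below the surface of column 1) and equate Σ ρ_i t_i down to z_c; mantle fills any gap and the z_c terms cancel.
Column 1: x×2.887 + (z_c − 0 − x)×3.303
Column 2: 0.5294×0 + 1.159×2.073 + 19.76×2.819 + (z_c − 0.5294 − 20.919)×3.303
The z_c×3.303 term appears on both sides and cancels. Collect the known terms of each column as K = Σ(ρt)_known − 3.303 × (depth of known layers): K_1 = 0 − 3.303×0 = 0; K_2 = 58.106047 − 3.303×(0.5294 + 20.919) = −12.7380182.
Balance: K_1 − x×(3.303 − 2.887) = K_2, so x = (K_1 − K_2)/(3.303 − 2.887) = 12.738/0.416 = 30.6 km.

30.6 km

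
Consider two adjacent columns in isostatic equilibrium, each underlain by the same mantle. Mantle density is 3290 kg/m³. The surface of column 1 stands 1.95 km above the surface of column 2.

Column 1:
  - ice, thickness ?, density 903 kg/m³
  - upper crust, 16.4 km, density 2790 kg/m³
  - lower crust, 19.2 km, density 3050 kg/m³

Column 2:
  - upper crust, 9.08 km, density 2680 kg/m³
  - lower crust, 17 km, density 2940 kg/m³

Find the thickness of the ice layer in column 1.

2.14 km

Take the compensation level at the base of the deeper column (depth z_c below the surface of column 1) and equate Σ ρ_i t_i down to z_c; mantle fills any gap and the z_c terms cancel.
Column 1: x×903 + 16.4×2790 + 19.2×3050 + (z_c − 35.6 − x)×3290
Column 2: 1.95×0 + 9.08×2680 + 17×2940 + (z_c − 1.95 − 26.08)×3290
The z_c×3290 term appears on both sides and cancels. Collect the known terms of each column as K = Σ(ρt)_known − 3290 × (depth of known layers): K_1 = 104316 − 3290×35.6 = −12808; K_2 = 74314.4 − 3290×(1.95 + 26.08) = −17904.3.
Balance: K_1 − x×(3290 − 903) = K_2, so x = (K_1 − K_2)/(3290 − 903) = 5096.3/2387 = 2.14 km.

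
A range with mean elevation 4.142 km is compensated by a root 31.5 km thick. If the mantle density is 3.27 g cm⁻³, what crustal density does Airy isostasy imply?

2.89 g cm⁻³

ρ_c h = (ρ_m − ρ_c) r → ρ_c (h + r) = ρ_m r → ρ_c = ρ_m r / (h + r).
ρ_c = 3.27 × 31.5 km / (4.142 km + 31.5 km) = 2.89 g cm⁻³.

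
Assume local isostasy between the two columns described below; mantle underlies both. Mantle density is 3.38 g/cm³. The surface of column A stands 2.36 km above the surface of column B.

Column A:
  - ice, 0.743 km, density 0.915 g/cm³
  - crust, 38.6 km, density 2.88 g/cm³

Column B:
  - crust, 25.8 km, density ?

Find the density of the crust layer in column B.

Take the compensation level at the base of the deeper column (depth z_c below the surface of column A) and equate Σ ρ_i t_i down to z_c; mantle fills any gap and the z_c terms cancel.
Column A: 0.743×0.915 + 38.6×2.88 + (z_c − 39.343)×3.38
Column B: 2.36×0 + 25.8×ρ + (z_c − 2.36 − 25.8)×3.38
The z_c×3.38 term appears on both sides and cancels. Collect the known terms of each column as K = Σ(ρt)_known − 3.38 × (depth of known layers): K_A = 111.847845 − 3.38×39.343 = −21.131495; K_B = 0 − 3.38×(2.36 + 25.8) = −95.1808.
Balance: K_A = K_B + 25.8×ρ, so ρ = (K_A − K_B)/25.8 = 74.0493/25.8 = 2.87 g/cm³.

2.87 g/cm³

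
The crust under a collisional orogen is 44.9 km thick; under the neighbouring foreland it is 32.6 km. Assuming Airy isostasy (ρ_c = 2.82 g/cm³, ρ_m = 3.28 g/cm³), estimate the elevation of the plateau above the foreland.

Excess crust Δ = 44.9 km − 32.6 km = 12.3 km, split between elevation h and root r with h + r = Δ.
Airy balance ρ_c h = (ρ_m − ρ_c) r gives r = h ρ_c/(ρ_m − ρ_c), so h (1 + ρ_c/(ρ_m − ρ_c)) = Δ, i.e. h = Δ (ρ_m − ρ_c)/ρ_m.
h = 12.3 km × 0.46/3.28 = 1.73 km.

1.73 km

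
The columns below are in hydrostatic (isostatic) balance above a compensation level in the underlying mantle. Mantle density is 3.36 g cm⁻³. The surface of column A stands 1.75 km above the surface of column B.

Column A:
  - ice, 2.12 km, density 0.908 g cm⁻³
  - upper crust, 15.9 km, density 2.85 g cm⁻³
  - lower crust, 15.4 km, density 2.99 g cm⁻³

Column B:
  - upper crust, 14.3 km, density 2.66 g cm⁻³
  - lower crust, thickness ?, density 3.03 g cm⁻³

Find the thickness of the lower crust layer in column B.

9.44 km

Take the compensation level at the base of the deeper column (depth z_c below the surface of column A) and equate Σ ρ_i t_i down to z_c; mantle fills any gap and the z_c terms cancel.
Column A: 2.12×0.908 + 15.9×2.85 + 15.4×2.99 + (z_c − 33.42)×3.36
Column B: 1.75×0 + 14.3×2.66 + x×3.03 + (z_c − 1.75 − 14.3 − x)×3.36
The z_c×3.36 term appears on both sides and cancels. Collect the known terms of each column as K = Σ(ρt)_known − 3.36 × (depth of known layers): K_A = 93.28596 − 3.36×33.42 = −19.00524; K_B = 38.038 − 3.36×(1.75 + 14.3) = −15.89.
Balance: K_A = K_B − x×(3.36 − 3.03), so x = (K_B − K_A)/(3.36 − 3.03) = 3.11524/0.33 = 9.44 km.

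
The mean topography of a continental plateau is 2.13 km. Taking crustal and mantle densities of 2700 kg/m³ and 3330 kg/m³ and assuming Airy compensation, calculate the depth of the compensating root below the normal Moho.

Equating mass per unit area of the two columns: the weight of the topography is balanced by the buoyancy of the root, ρ_c h = (ρ_m − ρ_c) r.
r = h · ρ_c / (ρ_m − ρ_c) = 2.13 km × 2700 / (3330 − 2700) = 9.13 km.

9.13 km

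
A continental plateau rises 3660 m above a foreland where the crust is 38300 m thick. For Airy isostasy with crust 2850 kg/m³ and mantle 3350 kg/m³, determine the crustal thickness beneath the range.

Root depth r = h ρ_c / (ρ_m − ρ_c) = 3660 m × 2850 / 500 = 20860 m.
Total thickness = T + h + r = 38300 m + 3660 m + 20860 m = 62800 m.

62800 m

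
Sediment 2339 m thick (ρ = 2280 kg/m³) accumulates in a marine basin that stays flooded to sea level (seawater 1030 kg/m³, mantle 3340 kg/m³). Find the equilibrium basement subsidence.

1270 m

Submarine loading: the sediment displaces seawater, and the subsidence is in turn flooded, so s (ρ_m − ρ_w) = t (ρ_sed − ρ_w).
s = 2339 m × (2280 − 1030) / (3340 − 1030) = 1270 m.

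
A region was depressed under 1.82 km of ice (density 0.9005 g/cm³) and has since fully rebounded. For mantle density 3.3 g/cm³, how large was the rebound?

Removing the load lets mantle flow back in; uplift u satisfies ρ_ice t = ρ_m u.
u = t ρ_ice/ρ_m = 1.82 km × 0.9005/3.3 = 0.497 km.

0.497 km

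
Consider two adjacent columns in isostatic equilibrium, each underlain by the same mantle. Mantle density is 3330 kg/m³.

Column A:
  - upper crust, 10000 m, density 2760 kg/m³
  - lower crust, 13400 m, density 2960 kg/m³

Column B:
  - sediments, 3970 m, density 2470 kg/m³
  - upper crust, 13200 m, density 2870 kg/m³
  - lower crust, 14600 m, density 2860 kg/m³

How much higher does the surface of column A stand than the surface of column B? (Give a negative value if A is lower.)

−1710 m

For any compensation level in the mantle, the mantle terms cancel and isostasy reduces to e = (Σt_A − Σt_B) − (Σ(ρt)_A − Σ(ρt)_B) / ρ_m.
Σt_A = 23400 m; Σt_B = 31770 m; Σ(ρt)_A = 67264000; Σ(ρt)_B = 89445900 (in m·kg/m³).
e = (23400 − 31770) − (67264000 − 89445900) / 3330 = −1710 m.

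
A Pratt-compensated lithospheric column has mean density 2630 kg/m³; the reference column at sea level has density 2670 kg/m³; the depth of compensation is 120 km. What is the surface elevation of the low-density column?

1.83 km

ρ_ref D = ρ (D + h) → h = D (ρ_ref − ρ)/ρ.
h = 120 km × (2670 − 2630)/2630 = 1.83 km.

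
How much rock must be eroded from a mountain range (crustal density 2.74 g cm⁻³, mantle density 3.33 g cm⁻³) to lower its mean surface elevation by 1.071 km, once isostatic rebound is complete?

6.04 km

Net drop Δ = e − u = e − e ρ_c/ρ_m = e (ρ_m − ρ_c)/ρ_m.
e = Δ ρ_m/(ρ_m − ρ_c) = 1.071 km × 3.33/0.59 = 6.04 km.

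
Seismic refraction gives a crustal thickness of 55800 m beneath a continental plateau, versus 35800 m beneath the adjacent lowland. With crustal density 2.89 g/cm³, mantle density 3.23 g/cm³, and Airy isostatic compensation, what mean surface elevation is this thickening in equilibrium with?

Excess crust Δ = 55800 m − 35800 m = 20000 m, split between elevation h and root r with h + r = Δ.
Airy balance ρ_c h = (ρ_m − ρ_c) r gives r = h ρ_c/(ρ_m − ρ_c), so h (1 + ρ_c/(ρ_m − ρ_c)) = Δ, i.e. h = Δ (ρ_m − ρ_c)/ρ_m.
h = 20000 m × 0.34/3.23 = 2110 m.

2110 m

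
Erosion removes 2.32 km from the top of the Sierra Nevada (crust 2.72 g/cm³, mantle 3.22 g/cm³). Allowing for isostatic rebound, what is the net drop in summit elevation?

Rebound u = e ρ_c/ρ_m = 2.32 km × 2.72/3.22 = 1.96 km.
Net surface drop = e − u = 2.32 km − 1.96 km = e (ρ_m − ρ_c)/ρ_m = 0.36 km.

0.36 km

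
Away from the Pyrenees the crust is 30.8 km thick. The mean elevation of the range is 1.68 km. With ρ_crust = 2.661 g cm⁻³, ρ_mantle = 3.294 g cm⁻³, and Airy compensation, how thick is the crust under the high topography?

39.5 km

Root depth r = h ρ_c / (ρ_m − ρ_c) = 1.68 km × 2.661 / 0.633 = 7.062 km.
Total thickness = T + h + r = 30.8 km + 1.68 km + 7.062 km = 39.5 km.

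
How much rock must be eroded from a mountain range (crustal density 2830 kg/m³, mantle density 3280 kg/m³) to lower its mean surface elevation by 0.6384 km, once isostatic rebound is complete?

4.65 km

Net drop Δ = e − u = e − e ρ_c/ρ_m = e (ρ_m − ρ_c)/ρ_m.
e = Δ ρ_m/(ρ_m − ρ_c) = 0.6384 km × 3280/450 = 4.65 km.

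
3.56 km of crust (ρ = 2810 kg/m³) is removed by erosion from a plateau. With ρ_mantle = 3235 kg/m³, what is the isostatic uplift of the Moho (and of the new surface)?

Unloading: uplift u = e ρ_c/ρ_m = 3.56 km × 2810/3235 = 3.09 km.

3.09 km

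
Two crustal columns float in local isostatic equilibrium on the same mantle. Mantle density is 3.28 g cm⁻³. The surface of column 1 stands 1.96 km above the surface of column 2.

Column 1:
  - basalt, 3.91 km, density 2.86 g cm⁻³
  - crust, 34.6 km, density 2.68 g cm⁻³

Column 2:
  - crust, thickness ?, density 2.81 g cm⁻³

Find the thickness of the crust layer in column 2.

Take the compensation level at the base of the deeper column (depth z_c below the surface of column 1) and equate Σ ρ_i t_i down to z_c; mantle fills any gap and the z_c terms cancel.
Column 1: 3.91×2.86 + 34.6×2.68 + (z_c − 38.51)×3.28
Column 2: 1.96×0 + x×2.81 + (z_c − 1.96 − 0 − x)×3.28
The z_c×3.28 term appears on both sides and cancels. Collect the known terms of each column as K = Σ(ρt)_known − 3.28 × (depth of known layers): K_1 = 103.9106 − 3.28×38.51 = −22.4022; K_2 = 0 − 3.28×(1.96 + 0) = −6.4288.
Balance: K_1 = K_2 − x×(3.28 − 2.81), so x = (K_2 − K_1)/(3.28 − 2.81) = 15.9734/0.47 = 34 km.

34 km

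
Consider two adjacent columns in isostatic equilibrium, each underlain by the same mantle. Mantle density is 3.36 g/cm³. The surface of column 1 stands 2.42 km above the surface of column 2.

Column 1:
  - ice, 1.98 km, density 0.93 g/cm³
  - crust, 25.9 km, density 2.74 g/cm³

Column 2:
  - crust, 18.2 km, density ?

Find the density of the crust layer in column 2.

Take the compensation level at the base of the deeper column (depth z_c below the surface of column 1) and equate Σ ρ_i t_i down to z_c; mantle fills any gap and the z_c terms cancel.
Column 1: 1.98×0.93 + 25.9×2.74 + (z_c − 27.88)×3.36
Column 2: 2.42×0 + 18.2×ρ + (z_c − 2.42 − 18.2)×3.36
The z_c×3.36 term appears on both sides and cancels. Collect the known terms of each column as K = Σ(ρt)_known − 3.36 × (depth of known layers): K_1 = 72.8074 − 3.36×27.88 = −20.8694; K_2 = 0 − 3.36×(2.42 + 18.2) = −69.2832.
Balance: K_1 = K_2 + 18.2×ρ, so ρ = (K_1 − K_2)/18.2 = 48.4138/18.2 = 2.66 g/cm³.

2.66 g/cm³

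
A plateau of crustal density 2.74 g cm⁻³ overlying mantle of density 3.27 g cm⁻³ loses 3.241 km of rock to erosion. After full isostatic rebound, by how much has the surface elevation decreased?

0.525 km

Rebound u = e ρ_c/ρ_m = 3.241 km × 2.74/3.27 = 2.716 km.
Net surface drop = e − u = 3.241 km − 2.716 km = e (ρ_m − ρ_c)/ρ_m = 0.525 km.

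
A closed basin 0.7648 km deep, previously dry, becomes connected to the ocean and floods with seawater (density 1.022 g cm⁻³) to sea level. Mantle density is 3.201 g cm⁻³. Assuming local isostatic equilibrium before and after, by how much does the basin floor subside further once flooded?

0.359 km

After flooding the water column is d + s deep. Its weight must equal the weight of mantle displaced by the extra subsidence s: (d + s) ρ_w = s ρ_m.
s = d ρ_w / (ρ_m − ρ_w) = 0.7648 km × 1.022/(3.201 − 1.022) = 0.359 km.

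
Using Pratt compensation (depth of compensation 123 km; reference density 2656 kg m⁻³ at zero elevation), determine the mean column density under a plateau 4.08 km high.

Pratt balance: ρ_ref D = ρ (D + h).
ρ = ρ_ref D/(D + h) = 2656 × 123 km/(123 km + 4.08 km) = 2570 kg m⁻³.

2570 kg m⁻³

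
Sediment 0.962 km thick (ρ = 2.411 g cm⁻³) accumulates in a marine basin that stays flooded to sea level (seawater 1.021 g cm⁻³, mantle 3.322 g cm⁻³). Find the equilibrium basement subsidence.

Submarine loading: the sediment displaces seawater, and the subsidence is in turn flooded, so s (ρ_m − ρ_w) = t (ρ_sed − ρ_w).
s = 0.962 km × (2.411 − 1.021) / (3.322 − 1.021) = 0.581 km.

0.581 km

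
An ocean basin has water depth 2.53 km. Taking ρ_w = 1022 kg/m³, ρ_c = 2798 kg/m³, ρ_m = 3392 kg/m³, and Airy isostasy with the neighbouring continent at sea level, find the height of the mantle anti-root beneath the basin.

7.56 km

Isostatic balance requires: replacing crust with seawater at the top is compensated by replacing crust with mantle at the base: d (ρ_c − ρ_w) = a (ρ_m − ρ_c).
a = d (ρ_c − ρ_w)/(ρ_m − ρ_c) = 2.53 km × 1776/594 = 7.56 km.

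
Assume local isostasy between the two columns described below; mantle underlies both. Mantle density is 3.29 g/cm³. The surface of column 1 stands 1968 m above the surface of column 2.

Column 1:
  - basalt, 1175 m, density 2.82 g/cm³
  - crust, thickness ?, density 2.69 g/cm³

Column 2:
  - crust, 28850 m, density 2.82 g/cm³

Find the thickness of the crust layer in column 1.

Take the compensation level at the base of the deeper column (depth z_c below the surface of column 1) and equate Σ ρ_i t_i down to z_c; mantle fills any gap and the z_c terms cancel.
Column 1: 1175×2.82 + x×2.69 + (z_c − 1175 − x)×3.29
Column 2: 1968×0 + 28850×2.82 + (z_c − 1968 − 28850)×3.29
The z_c×3.29 term appears on both sides and cancels. Collect the known terms of each column as K = Σ(ρt)_known − 3.29 × (depth of known layers): K_1 = 3313.5 − 3.29×1175 = −552.25; K_2 = 81357 − 3.29×(1968 + 28850) = −20034.22.
Balance: K_1 − x×(3.29 − 2.69) = K_2, so x = (K_1 − K_2)/(3.29 − 2.69) = 19482/0.6 = 32500 m.

32500 m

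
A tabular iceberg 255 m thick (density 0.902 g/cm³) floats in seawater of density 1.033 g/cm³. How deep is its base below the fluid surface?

223 m

Draft d = t ρ_obj/ρ_fluid = 255 m × 0.902/1.033 = 223 m.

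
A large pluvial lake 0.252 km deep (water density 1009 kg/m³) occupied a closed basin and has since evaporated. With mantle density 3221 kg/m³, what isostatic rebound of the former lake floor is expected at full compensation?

0.0789 km

u = d ρ_w/ρ_m = 0.252 km × 1009/3221 = 0.0789 km.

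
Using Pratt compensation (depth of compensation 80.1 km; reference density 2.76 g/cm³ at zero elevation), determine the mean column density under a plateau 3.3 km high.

Pratt balance: ρ_ref D = ρ (D + h).
ρ = ρ_ref D/(D + h) = 2.76 × 80.1 km/(80.1 km + 3.3 km) = 2.65 g/cm³.

2.65 g/cm³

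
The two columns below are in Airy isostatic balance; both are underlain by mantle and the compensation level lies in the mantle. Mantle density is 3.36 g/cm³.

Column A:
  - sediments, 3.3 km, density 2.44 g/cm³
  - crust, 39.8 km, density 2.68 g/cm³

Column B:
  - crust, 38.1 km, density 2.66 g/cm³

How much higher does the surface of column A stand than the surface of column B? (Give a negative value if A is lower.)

For any compensation level in the mantle, the mantle terms cancel and isostasy reduces to e = (Σt_A − Σt_B) − (Σ(ρt)_A − Σ(ρt)_B) / ρ_m.
Σt_A = 43.1 km; Σt_B = 38.1 km; Σ(ρt)_A = 114.716; Σ(ρt)_B = 101.346 (in km·g/cm³).
e = (43.1 − 38.1) − (114.716 − 101.346) / 3.36 = 1.02 km.

1.02 km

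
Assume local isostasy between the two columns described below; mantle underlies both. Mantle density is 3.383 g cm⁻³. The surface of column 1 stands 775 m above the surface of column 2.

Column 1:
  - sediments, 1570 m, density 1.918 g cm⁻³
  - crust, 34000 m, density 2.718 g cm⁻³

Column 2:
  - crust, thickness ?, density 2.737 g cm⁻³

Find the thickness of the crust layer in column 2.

Take the compensation level at the base of the deeper column (depth z_c below the surface of column 1) and equate Σ ρ_i t_i down to z_c; mantle fills any gap and the z_c terms cancel.
Column 1: 1570×1.918 + 34000×2.718 + (z_c − 35570)×3.383
Column 2: 775×0 + x×2.737 + (z_c − 775 − 0 − x)×3.383
The z_c×3.383 term appears on both sides and cancels. Collect the known terms of each column as K = Σ(ρt)_known − 3.383 × (depth of known layers): K_1 = 95423.26 − 3.383×35570 = −24910.05; K_2 = 0 − 3.383×(775 + 0) = −2621.825.
Balance: K_1 = K_2 − x×(3.383 − 2.737), so x = (K_2 − K_1)/(3.383 − 2.737) = 22288.2/0.646 = 34500 m.

34500 m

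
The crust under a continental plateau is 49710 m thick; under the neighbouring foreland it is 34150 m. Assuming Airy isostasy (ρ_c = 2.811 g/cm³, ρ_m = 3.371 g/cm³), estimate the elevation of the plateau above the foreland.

2580 m

Excess crust Δ = 49710 m − 34150 m = 15560 m, split between elevation h and root r with h + r = Δ.
Airy balance ρ_c h = (ρ_m − ρ_c) r gives r = h ρ_c/(ρ_m − ρ_c), so h (1 + ρ_c/(ρ_m − ρ_c)) = Δ, i.e. h = Δ (ρ_m − ρ_c)/ρ_m.
h = 15560 m × 0.56/3.371 = 2580 m.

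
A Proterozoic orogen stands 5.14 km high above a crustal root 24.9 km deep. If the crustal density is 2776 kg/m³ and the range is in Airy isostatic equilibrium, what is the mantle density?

Airy balance: ρ_c h = (ρ_m − ρ_c) r → ρ_m = ρ_c (1 + h/r).
ρ_m = 2776 × (1 + 5.14 km/24.9 km) = 3350 kg/m³.

3350 kg/m³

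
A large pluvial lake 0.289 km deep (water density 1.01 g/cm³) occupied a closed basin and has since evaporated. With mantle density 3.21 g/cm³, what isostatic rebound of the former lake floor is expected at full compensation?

0.0909 km

u = d ρ_w/ρ_m = 0.289 km × 1.01/3.21 = 0.0909 km.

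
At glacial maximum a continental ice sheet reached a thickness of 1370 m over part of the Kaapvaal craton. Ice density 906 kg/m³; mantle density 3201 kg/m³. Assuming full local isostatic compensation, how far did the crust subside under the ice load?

388 m

Equating mass per unit area of the two columns: the ice load ρ_ice t is balanced by mantle displaced below, ρ_m s.
s = t ρ_ice / ρ_m = 1370 m × 906/3201 = 388 m.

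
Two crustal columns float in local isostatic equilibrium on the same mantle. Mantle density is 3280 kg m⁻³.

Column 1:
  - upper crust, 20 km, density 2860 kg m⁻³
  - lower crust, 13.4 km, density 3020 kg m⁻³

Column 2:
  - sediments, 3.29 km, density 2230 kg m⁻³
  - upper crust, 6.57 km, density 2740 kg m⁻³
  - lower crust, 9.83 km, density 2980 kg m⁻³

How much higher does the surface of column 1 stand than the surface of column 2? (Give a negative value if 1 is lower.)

For any compensation level in the mantle, the mantle terms cancel and isostasy reduces to e = (Σt_1 − Σt_2) − (Σ(ρt)_1 − Σ(ρt)_2) / ρ_m.
Σt_1 = 33.4 km; Σt_2 = 19.69 km; Σ(ρt)_1 = 97668; Σ(ρt)_2 = 54631.9 (in km·kg m⁻³).
e = (33.4 − 19.69) − (97668 − 54631.9) / 3280 = 0.589 km.

0.589 km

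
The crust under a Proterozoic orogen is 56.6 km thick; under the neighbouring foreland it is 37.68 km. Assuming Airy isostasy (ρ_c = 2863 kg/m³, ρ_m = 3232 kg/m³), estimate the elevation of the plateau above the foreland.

2.16 km

Excess crust Δ = 56.6 km − 37.68 km = 18.92 km, split between elevation h and root r with h + r = Δ.
Airy balance ρ_c h = (ρ_m − ρ_c) r gives r = h ρ_c/(ρ_m − ρ_c), so h (1 + ρ_c/(ρ_m − ρ_c)) = Δ, i.e. h = Δ (ρ_m − ρ_c)/ρ_m.
h = 18.92 km × 369/3232 = 2.16 km.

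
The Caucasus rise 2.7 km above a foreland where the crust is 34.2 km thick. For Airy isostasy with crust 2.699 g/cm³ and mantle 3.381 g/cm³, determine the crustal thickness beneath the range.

47.6 km

Root depth r = h ρ_c / (ρ_m − ρ_c) = 2.7 km × 2.699 / 0.682 = 10.69 km.
Total thickness = T + h + r = 34.2 km + 2.7 km + 10.69 km = 47.6 km.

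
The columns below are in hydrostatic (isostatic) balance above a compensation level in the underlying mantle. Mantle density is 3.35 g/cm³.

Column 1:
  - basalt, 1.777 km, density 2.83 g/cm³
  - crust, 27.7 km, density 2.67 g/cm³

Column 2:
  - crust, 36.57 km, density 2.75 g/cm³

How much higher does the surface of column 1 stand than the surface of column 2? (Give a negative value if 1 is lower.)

For any compensation level in the mantle, the mantle terms cancel and isostasy reduces to e = (Σt_1 − Σt_2) − (Σ(ρt)_1 − Σ(ρt)_2) / ρ_m.
Σt_1 = 29.477 km; Σt_2 = 36.57 km; Σ(ρt)_1 = 78.98791; Σ(ρt)_2 = 100.5675 (in km·g/cm³).
e = (29.477 − 36.57) − (78.98791 − 100.5675) / 3.35 = −0.651 km.

−0.651 km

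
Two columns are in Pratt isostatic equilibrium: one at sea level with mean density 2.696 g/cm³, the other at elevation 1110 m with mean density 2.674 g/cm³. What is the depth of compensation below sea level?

ρ_ref D = ρ (D + h) → D (ρ_ref − ρ) = ρ h.
D = ρ h/(ρ_ref − ρ) = 2.674 × 1110 m/(2.696 − 2.674) = 135000 m.

135000 m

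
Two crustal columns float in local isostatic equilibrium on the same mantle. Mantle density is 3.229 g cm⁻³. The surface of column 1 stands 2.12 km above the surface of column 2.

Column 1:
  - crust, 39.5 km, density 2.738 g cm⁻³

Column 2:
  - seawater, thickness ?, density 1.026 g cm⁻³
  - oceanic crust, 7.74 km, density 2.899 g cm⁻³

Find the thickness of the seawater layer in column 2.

4.54 km

Take the compensation level at the base of the deeper column (depth z_c below the surface of column 1) and equate Σ ρ_i t_i down to z_c; mantle fills any gap and the z_c terms cancel.
Column 1: 39.5×2.738 + (z_c − 39.5)×3.229
Column 2: 2.12×0 + x×1.026 + 7.74×2.899 + (z_c − 2.12 − 7.74 − x)×3.229
The z_c×3.229 term appears on both sides and cancels. Collect the known terms of each column as K = Σ(ρt)_known − 3.229 × (depth of known layers): K_1 = 108.151 − 3.229×39.5 = −19.3945; K_2 = 22.43826 − 3.229×(2.12 + 7.74) = −9.39968.
Balance: K_1 = K_2 − x×(3.229 − 1.026), so x = (K_2 − K_1)/(3.229 − 1.026) = 9.99482/2.203 = 4.54 km.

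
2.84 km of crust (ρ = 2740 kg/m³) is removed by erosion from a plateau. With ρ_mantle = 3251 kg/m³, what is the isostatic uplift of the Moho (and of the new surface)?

Unloading: uplift u = e ρ_c/ρ_m = 2.84 km × 2740/3251 = 2.39 km.

2.39 km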